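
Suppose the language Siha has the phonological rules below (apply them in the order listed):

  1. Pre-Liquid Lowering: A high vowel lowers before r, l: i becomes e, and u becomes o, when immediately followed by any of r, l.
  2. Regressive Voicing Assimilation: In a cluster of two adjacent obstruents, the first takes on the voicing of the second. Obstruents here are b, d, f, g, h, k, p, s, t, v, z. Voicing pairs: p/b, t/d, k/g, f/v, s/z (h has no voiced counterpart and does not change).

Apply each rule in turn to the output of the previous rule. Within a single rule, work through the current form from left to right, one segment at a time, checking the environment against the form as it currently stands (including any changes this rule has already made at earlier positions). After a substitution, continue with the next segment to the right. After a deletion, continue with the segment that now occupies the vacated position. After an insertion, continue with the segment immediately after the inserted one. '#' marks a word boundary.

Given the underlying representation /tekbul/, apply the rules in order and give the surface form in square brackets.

[tegbol]

1 Pre-Liquid Lowering: [tekbul] → [tekbol]
2 Regressive Voicing Assimilation: [tekbol] → [tegbol]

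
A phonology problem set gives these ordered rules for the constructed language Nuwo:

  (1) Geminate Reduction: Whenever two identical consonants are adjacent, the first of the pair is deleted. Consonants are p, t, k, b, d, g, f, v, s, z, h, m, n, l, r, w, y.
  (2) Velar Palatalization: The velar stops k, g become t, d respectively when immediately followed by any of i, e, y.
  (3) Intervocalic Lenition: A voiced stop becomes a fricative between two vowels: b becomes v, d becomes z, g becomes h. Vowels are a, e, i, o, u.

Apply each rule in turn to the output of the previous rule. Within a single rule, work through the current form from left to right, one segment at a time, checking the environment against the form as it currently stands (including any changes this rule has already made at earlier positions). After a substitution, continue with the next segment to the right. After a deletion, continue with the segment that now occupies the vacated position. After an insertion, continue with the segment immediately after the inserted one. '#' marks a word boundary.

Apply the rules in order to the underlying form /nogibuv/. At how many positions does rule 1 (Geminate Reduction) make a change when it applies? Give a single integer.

0

(1) Geminate Reduction: no change — [nogibuv]
(2) Velar Palatalization: [nogibuv] → [nodibuv]
(3) Intervocalic Lenition: [nodibuv] → [nozivuv]
Rule 1 changed 0 position(s).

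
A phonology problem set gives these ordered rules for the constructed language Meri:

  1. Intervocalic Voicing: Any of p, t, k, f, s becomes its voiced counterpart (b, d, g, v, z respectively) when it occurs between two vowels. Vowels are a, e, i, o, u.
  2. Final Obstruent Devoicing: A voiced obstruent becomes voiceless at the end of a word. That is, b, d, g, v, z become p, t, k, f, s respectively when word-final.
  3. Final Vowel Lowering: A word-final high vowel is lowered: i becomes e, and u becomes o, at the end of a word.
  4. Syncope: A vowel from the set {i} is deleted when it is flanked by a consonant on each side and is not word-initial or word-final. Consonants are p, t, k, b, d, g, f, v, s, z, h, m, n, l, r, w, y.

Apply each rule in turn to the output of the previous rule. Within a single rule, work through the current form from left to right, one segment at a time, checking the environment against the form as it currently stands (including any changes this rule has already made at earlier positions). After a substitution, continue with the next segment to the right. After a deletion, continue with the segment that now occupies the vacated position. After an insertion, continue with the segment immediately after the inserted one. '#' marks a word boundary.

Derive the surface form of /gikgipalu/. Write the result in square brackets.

[gkgbalo]

1 Intervocalic Voicing: [gikgipalu] → [gikgibalu]
2 Final Obstruent Devoicing: no change — [gikgibalu]
3 Final Vowel Lowering: [gikgibalu] → [gikgibalo]
4 Syncope: [gikgibalo] → [gkgbalo]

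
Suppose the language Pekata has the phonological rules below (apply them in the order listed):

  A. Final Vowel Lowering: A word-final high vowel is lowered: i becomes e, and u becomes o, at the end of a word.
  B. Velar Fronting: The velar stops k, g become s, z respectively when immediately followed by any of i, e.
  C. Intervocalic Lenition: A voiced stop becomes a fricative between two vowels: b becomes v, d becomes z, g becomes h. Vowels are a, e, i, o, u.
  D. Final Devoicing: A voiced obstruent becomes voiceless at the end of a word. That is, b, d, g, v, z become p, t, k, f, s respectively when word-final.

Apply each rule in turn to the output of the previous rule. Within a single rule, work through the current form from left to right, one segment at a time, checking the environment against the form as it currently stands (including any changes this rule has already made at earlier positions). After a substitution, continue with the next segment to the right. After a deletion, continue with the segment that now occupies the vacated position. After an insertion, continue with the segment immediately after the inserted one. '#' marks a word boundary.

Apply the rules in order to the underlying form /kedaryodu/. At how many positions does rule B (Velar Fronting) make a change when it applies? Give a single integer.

1

A Final Vowel Lowering: [kedaryodu] → [kedaryodo]
B Velar Fronting: [kedaryodo] → [sedaryodo]
C Intervocalic Lenition: [sedaryodo] → [sezaryozo]
D Final Devoicing: no change — [sezaryozo]
Rule B changed 1 position(s).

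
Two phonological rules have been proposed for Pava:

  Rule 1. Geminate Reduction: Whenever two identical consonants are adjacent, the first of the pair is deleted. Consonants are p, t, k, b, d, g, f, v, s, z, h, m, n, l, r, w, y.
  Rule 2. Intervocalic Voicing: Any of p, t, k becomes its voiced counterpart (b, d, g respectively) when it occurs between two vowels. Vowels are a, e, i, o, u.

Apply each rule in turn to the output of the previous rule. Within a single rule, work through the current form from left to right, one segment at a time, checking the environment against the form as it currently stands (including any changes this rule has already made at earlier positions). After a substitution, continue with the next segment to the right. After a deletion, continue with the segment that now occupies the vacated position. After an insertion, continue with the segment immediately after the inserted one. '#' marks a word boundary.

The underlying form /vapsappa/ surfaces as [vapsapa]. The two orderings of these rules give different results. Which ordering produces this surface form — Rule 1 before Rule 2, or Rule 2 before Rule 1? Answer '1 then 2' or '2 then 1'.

2 then 1

Order 1 then 2:
  1 Geminate Reduction: [vapsappa] → [vapsapa]
  2 Intervocalic Voicing: [vapsapa] → [vapsaba]
  result: [vapsaba]
Order 2 then 1:
  2 Intervocalic Voicing: no change — [vapsappa]
  1 Geminate Reduction: [vapsappa] → [vapsapa]
  result: [vapsapa]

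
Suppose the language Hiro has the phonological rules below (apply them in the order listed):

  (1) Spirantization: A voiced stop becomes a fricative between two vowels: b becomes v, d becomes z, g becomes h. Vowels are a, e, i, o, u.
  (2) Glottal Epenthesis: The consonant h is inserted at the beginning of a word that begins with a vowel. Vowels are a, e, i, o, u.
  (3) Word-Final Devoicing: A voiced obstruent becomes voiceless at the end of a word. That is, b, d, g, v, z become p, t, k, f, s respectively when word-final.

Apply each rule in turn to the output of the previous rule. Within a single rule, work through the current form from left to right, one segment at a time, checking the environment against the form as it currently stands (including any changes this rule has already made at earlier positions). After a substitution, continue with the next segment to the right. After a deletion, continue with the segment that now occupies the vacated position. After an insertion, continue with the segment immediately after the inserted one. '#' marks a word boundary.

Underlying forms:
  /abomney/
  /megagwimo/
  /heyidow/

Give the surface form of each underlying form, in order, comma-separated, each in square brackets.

/abomney/:
  (1) Spirantization: [abomney] → [avomney]
  (2) Glottal Epenthesis: [avomney] → [havomney]
  (3) Word-Final Devoicing: no change — [havomney]
/megagwimo/:
  (1) Spirantization: [megagwimo] → [mehagwimo]
  (2) Glottal Epenthesis: no change — [mehagwimo]
  (3) Word-Final Devoicing: no change — [mehagwimo]
/heyidow/:
  (1) Spirantization: [heyidow] → [heyizow]
  (2) Glottal Epenthesis: no change — [heyizow]
  (3) Word-Final Devoicing: no change — [heyizow]

[havomney], [mehagwimo], [heyizow]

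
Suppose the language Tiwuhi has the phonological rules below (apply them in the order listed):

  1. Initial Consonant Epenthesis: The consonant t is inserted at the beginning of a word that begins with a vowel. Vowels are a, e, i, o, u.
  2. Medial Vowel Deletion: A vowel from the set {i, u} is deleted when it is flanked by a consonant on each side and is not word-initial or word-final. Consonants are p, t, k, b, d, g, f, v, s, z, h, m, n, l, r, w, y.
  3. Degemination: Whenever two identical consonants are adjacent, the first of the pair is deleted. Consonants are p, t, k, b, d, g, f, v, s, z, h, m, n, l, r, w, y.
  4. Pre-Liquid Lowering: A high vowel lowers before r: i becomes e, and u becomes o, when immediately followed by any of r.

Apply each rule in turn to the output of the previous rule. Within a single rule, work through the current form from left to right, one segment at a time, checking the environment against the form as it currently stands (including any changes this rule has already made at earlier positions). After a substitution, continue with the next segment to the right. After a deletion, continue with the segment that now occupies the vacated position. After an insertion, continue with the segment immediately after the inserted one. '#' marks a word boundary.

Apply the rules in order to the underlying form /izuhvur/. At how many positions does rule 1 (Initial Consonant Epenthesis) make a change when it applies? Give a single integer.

1

1 Initial Consonant Epenthesis: [izuhvur] → [tizuhvur]
2 Medial Vowel Deletion: [tizuhvur] → [tzhvr]
3 Degemination: no change — [tzhvr]
4 Pre-Liquid Lowering: no change — [tzhvr]
Rule 1 changed 1 position(s).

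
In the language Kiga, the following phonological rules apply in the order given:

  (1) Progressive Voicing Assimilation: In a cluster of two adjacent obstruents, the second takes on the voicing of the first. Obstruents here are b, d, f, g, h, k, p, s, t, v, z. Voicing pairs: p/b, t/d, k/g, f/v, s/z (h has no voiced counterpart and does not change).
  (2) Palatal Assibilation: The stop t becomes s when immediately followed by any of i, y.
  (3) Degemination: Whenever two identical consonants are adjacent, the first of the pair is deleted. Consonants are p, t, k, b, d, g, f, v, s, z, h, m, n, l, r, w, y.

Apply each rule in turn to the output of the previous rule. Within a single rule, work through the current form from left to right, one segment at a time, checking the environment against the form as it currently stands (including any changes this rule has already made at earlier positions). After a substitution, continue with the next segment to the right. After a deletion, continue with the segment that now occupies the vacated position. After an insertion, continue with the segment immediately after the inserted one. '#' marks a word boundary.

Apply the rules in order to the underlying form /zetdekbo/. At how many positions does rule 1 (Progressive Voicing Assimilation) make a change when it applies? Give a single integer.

2

(1) Progressive Voicing Assimilation: [zetdekbo] → [zettekpo]
(2) Palatal Assibilation: no change — [zettekpo]
(3) Degemination: [zettekpo] → [zetekpo]
Rule 1 changed 2 position(s).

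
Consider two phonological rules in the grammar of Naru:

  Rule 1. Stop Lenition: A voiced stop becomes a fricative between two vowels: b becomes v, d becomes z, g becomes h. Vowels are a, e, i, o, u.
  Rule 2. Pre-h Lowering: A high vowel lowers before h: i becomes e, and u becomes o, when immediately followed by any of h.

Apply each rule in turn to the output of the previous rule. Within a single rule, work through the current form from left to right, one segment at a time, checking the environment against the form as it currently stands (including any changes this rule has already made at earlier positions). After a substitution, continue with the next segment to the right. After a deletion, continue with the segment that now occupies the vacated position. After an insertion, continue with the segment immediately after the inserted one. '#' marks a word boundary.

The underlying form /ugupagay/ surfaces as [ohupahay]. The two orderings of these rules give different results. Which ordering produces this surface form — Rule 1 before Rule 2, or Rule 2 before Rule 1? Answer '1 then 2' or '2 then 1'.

Order 1 then 2:
  1 Stop Lenition: [ugupagay] → [uhupahay]
  2 Pre-h Lowering: [uhupahay] → [ohupahay]
  result: [ohupahay]
Order 2 then 1:
  2 Pre-h Lowering: no change — [ugupagay]
  1 Stop Lenition: [ugupagay] → [uhupahay]
  result: [uhupahay]

1 then 2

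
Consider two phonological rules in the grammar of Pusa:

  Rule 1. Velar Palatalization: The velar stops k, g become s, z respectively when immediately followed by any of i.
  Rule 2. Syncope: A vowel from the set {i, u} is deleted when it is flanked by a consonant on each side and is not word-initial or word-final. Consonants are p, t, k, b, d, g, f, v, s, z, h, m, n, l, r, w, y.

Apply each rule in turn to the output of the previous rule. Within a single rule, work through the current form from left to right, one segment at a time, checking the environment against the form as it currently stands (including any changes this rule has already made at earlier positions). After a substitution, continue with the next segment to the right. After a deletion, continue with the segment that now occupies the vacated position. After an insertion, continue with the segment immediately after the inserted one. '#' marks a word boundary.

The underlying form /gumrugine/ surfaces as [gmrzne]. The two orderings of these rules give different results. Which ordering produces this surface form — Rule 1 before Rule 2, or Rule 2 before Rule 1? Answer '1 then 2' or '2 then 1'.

1 then 2

Order 1 then 2:
  1 Velar Palatalization: [gumrugine] → [gumruzine]
  2 Syncope: [gumruzine] → [gmrzne]
  result: [gmrzne]
Order 2 then 1:
  2 Syncope: [gumrugine] → [gmrgne]
  1 Velar Palatalization: no change — [gmrgne]
  result: [gmrgne]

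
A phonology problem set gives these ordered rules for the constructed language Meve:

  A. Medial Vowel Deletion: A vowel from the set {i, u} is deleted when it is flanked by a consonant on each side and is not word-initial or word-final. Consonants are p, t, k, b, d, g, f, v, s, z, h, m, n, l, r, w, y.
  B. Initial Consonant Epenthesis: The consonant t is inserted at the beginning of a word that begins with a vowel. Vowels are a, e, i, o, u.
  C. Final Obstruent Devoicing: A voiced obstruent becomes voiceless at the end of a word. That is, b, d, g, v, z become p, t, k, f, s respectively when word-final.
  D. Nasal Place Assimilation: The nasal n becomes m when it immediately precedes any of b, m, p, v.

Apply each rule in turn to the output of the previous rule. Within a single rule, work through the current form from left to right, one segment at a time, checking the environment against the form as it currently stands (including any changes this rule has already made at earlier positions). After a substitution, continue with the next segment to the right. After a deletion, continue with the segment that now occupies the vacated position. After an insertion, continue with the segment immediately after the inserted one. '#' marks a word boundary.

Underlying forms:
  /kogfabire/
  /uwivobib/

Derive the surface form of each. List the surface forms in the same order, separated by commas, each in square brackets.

[kogfabre], [tuwvobp]

/kogfabire/:
  A Medial Vowel Deletion: [kogfabire] → [kogfabre]
  B Initial Consonant Epenthesis: no change — [kogfabre]
  C Final Obstruent Devoicing: no change — [kogfabre]
  D Nasal Place Assimilation: no change — [kogfabre]
/uwivobib/:
  A Medial Vowel Deletion: [uwivobib] → [uwvobb]
  B Initial Consonant Epenthesis: [uwvobb] → [tuwvobb]
  C Final Obstruent Devoicing: [tuwvobb] → [tuwvobp]
  D Nasal Place Assimilation: no change — [tuwvobp]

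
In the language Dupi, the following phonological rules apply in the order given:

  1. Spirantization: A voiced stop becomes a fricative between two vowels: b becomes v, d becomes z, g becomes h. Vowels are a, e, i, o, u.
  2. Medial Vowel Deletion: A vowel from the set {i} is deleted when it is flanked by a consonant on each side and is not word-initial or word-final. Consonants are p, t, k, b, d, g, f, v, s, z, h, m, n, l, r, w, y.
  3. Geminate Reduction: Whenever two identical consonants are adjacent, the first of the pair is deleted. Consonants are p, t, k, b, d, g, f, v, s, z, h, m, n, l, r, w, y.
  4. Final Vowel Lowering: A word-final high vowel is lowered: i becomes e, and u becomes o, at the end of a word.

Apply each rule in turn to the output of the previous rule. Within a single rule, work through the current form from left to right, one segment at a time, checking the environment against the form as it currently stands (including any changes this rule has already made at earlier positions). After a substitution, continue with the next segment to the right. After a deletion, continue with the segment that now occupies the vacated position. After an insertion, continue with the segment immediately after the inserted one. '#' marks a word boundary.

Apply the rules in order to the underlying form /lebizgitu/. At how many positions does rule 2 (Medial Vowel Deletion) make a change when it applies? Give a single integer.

2

1 Spirantization: [lebizgitu] → [levizgitu]
2 Medial Vowel Deletion: [levizgitu] → [levzgtu]
3 Geminate Reduction: no change — [levzgtu]
4 Final Vowel Lowering: [levzgtu] → [levzgto]
Rule 2 changed 2 position(s).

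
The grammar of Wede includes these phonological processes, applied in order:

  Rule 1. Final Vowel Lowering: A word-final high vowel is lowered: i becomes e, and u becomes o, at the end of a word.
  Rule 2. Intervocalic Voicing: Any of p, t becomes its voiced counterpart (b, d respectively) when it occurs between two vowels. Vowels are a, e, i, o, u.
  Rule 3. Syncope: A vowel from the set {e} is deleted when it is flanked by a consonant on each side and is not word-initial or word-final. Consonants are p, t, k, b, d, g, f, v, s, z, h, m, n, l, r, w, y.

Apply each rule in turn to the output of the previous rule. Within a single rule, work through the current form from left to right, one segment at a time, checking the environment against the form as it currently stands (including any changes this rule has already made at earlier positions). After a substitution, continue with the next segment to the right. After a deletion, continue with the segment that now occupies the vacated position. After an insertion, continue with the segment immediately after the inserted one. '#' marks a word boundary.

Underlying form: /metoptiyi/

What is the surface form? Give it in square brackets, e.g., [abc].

[mdoptiye]

Rule 1 Final Vowel Lowering: [metoptiyi] → [metoptiye]
Rule 2 Intervocalic Voicing: [metoptiye] → [medoptiye]
Rule 3 Syncope: [medoptiye] → [mdoptiye]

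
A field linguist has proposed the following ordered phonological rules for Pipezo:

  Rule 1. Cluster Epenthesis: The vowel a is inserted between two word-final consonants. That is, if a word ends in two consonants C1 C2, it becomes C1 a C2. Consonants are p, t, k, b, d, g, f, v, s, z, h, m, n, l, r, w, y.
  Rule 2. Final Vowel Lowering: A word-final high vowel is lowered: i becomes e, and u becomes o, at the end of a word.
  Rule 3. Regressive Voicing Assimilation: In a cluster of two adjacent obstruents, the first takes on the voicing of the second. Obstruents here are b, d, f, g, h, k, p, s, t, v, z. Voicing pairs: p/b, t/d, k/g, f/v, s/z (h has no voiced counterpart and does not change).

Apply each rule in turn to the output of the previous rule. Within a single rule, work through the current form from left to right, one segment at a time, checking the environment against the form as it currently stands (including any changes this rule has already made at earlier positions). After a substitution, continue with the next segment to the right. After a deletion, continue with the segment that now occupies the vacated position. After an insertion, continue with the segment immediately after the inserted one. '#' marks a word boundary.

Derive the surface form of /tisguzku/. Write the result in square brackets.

[tizgusko]

Rule 1 Cluster Epenthesis: no change — [tisguzku]
Rule 2 Final Vowel Lowering: [tisguzku] → [tisguzko]
Rule 3 Regressive Voicing Assimilation: [tisguzko] → [tizgusko]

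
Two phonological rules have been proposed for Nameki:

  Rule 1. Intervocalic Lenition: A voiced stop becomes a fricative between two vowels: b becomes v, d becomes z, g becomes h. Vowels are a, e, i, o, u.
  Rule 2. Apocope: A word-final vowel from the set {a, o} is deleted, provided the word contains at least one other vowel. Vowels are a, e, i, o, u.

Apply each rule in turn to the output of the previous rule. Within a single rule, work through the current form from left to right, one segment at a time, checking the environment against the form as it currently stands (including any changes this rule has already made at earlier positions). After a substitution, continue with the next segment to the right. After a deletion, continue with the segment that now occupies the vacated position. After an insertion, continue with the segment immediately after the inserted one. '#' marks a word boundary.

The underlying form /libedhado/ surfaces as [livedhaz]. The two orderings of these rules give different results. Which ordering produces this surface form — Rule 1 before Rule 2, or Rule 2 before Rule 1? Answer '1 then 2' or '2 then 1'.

1 then 2

Order 1 then 2:
  1 Intervocalic Lenition: [libedhado] → [livedhazo]
  2 Apocope: [livedhazo] → [livedhaz]
  result: [livedhaz]
Order 2 then 1:
  2 Apocope: [libedhado] → [libedhad]
  1 Intervocalic Lenition: [libedhad] → [livedhad]
  result: [livedhad]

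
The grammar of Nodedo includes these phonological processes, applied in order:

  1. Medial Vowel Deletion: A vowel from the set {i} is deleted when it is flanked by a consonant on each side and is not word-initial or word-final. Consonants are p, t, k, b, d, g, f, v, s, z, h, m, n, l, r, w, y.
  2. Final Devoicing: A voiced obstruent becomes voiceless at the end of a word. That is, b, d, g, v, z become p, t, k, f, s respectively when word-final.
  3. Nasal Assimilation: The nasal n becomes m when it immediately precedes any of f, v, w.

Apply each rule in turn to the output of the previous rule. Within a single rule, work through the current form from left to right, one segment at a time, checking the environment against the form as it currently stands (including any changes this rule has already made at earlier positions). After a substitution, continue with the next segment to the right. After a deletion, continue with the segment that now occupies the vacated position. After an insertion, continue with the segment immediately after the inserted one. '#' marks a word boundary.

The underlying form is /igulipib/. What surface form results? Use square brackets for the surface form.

[igulpp]

1 Medial Vowel Deletion: [igulipib] → [igulpb]
2 Final Devoicing: [igulpb] → [igulpp]
3 Nasal Assimilation: no change — [igulpp]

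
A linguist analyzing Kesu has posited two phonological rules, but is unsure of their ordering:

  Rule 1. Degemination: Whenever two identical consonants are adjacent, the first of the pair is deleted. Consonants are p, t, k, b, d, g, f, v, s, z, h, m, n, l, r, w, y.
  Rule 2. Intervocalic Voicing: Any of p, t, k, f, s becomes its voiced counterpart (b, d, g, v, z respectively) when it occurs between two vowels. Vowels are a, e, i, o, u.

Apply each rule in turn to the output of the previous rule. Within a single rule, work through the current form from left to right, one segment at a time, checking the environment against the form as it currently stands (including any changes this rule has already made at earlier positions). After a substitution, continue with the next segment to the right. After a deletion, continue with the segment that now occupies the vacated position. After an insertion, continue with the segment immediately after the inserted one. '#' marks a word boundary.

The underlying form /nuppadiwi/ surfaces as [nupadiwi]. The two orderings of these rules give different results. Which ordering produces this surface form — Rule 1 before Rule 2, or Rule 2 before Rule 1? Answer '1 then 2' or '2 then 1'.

2 then 1

Order 1 then 2:
  1 Degemination: [nuppadiwi] → [nupadiwi]
  2 Intervocalic Voicing: [nupadiwi] → [nubadiwi]
  result: [nubadiwi]
Order 2 then 1:
  2 Intervocalic Voicing: no change — [nuppadiwi]
  1 Degemination: [nuppadiwi] → [nupadiwi]
  result: [nupadiwi]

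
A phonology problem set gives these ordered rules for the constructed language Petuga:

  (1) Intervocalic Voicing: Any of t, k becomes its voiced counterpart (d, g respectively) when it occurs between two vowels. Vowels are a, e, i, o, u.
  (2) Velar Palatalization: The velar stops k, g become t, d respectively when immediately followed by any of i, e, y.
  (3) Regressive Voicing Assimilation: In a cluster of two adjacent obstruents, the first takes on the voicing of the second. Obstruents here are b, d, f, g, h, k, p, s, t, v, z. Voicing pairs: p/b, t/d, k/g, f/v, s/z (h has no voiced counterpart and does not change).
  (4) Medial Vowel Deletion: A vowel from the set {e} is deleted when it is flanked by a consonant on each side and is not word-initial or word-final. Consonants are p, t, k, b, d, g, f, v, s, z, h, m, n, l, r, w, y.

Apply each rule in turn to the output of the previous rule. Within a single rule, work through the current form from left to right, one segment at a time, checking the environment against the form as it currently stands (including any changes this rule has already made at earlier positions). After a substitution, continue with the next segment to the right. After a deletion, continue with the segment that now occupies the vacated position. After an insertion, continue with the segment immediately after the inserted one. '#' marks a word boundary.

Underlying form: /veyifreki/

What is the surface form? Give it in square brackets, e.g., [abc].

(1) Intervocalic Voicing: [veyifreki] → [veyifregi]
(2) Velar Palatalization: [veyifregi] → [veyifredi]
(3) Regressive Voicing Assimilation: no change — [veyifredi]
(4) Medial Vowel Deletion: [veyifredi] → [vyifrdi]

[vyifrdi]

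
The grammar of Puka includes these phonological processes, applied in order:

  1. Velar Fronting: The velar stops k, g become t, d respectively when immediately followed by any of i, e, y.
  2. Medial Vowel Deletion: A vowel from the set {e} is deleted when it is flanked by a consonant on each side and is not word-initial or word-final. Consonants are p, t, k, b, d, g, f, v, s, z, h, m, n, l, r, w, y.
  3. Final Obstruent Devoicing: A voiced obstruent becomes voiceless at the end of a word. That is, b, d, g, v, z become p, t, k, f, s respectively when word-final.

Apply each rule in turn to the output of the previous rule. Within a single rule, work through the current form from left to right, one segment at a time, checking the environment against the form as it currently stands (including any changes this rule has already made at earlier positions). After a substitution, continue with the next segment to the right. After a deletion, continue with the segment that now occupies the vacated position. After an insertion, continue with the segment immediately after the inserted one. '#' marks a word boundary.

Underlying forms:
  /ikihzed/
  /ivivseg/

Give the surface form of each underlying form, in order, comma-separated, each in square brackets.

[itihzt], [ivivsk]

/ikihzed/:
  1 Velar Fronting: [ikihzed] → [itihzed]
  2 Medial Vowel Deletion: [itihzed] → [itihzd]
  3 Final Obstruent Devoicing: [itihzd] → [itihzt]
/ivivseg/:
  1 Velar Fronting: no change — [ivivseg]
  2 Medial Vowel Deletion: [ivivseg] → [ivivsg]
  3 Final Obstruent Devoicing: [ivivsg] → [ivivsk]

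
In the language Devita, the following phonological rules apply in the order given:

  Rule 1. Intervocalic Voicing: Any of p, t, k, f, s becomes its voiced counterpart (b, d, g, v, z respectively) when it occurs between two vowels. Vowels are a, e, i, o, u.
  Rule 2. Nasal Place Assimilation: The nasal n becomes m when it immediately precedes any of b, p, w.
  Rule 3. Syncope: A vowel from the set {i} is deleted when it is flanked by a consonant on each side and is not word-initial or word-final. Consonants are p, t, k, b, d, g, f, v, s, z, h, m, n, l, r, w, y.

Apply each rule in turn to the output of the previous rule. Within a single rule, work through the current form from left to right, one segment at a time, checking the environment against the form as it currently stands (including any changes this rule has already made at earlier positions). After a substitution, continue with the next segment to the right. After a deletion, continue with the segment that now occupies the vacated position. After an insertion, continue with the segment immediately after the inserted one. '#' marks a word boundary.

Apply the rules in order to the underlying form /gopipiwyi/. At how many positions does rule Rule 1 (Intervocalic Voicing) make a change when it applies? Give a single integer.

2

Rule 1 Intervocalic Voicing: [gopipiwyi] → [gobibiwyi]
Rule 2 Nasal Place Assimilation: no change — [gobibiwyi]
Rule 3 Syncope: [gobibiwyi] → [gobbwyi]
Rule Rule 1 changed 2 position(s).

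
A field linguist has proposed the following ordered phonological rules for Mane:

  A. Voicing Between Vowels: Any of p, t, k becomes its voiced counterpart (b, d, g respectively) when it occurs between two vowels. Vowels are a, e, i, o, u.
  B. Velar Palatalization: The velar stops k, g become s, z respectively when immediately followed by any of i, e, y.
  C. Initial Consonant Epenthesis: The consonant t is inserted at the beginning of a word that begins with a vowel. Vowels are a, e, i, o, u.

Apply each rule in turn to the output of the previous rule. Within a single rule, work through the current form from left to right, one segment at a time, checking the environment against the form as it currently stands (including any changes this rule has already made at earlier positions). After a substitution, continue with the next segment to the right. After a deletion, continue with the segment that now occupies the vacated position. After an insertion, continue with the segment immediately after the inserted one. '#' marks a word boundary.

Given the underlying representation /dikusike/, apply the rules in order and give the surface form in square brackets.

[digusize]

A Voicing Between Vowels: [dikusike] → [digusige]
B Velar Palatalization: [digusige] → [digusize]
C Initial Consonant Epenthesis: no change — [digusize]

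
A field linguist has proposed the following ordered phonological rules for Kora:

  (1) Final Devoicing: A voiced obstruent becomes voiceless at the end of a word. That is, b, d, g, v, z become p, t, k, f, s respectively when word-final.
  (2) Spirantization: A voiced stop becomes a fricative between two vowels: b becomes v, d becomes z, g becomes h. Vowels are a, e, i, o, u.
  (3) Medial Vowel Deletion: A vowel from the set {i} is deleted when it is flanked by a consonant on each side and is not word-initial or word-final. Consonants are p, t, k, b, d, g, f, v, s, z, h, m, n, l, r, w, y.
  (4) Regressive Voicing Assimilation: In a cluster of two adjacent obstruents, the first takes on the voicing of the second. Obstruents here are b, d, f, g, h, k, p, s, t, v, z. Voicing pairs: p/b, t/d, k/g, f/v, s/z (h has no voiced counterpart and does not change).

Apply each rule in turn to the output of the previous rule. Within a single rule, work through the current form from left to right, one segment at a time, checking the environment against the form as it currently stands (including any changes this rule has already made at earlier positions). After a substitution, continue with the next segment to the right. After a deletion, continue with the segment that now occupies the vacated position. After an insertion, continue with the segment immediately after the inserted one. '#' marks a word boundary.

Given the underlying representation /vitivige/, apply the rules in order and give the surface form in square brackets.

(1) Final Devoicing: no change — [vitivige]
(2) Spirantization: [vitivige] → [vitivihe]
(3) Medial Vowel Deletion: [vitivihe] → [vtvhe]
(4) Regressive Voicing Assimilation: [vtvhe] → [fdfhe]

[fdfhe]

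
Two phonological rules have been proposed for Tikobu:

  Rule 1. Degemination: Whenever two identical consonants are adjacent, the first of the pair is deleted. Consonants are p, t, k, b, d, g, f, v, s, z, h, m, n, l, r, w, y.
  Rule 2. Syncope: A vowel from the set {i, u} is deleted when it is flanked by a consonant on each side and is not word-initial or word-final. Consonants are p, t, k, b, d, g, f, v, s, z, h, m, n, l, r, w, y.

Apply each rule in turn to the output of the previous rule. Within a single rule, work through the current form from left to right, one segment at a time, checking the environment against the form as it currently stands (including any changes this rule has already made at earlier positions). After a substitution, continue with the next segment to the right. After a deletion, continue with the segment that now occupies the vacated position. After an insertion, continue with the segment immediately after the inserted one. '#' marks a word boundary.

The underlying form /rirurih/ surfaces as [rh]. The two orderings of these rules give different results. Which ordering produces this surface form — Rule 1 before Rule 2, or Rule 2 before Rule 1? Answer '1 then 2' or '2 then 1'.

Order 1 then 2:
  1 Degemination: no change — [rirurih]
  2 Syncope: [rirurih] → [rrrh]
  result: [rrrh]
Order 2 then 1:
  2 Syncope: [rirurih] → [rrrh]
  1 Degemination: [rrrh] → [rh]
  result: [rh]

2 then 1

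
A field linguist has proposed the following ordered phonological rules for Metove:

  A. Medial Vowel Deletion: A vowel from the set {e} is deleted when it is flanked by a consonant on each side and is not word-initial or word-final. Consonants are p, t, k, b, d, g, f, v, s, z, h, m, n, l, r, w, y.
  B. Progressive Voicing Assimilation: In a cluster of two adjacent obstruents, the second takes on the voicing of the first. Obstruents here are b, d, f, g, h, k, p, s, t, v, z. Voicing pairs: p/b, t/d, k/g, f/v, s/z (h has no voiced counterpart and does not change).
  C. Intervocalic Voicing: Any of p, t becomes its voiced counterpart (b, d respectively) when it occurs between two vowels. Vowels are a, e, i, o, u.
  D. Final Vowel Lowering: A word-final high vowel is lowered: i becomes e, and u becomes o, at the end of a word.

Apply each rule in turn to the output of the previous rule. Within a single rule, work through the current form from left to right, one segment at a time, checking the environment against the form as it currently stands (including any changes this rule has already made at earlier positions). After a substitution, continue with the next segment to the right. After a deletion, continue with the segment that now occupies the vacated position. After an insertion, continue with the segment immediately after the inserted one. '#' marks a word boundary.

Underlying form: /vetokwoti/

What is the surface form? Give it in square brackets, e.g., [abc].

A Medial Vowel Deletion: [vetokwoti] → [vtokwoti]
B Progressive Voicing Assimilation: [vtokwoti] → [vdokwoti]
C Intervocalic Voicing: [vdokwoti] → [vdokwodi]
D Final Vowel Lowering: [vdokwodi] → [vdokwode]

[vdokwode]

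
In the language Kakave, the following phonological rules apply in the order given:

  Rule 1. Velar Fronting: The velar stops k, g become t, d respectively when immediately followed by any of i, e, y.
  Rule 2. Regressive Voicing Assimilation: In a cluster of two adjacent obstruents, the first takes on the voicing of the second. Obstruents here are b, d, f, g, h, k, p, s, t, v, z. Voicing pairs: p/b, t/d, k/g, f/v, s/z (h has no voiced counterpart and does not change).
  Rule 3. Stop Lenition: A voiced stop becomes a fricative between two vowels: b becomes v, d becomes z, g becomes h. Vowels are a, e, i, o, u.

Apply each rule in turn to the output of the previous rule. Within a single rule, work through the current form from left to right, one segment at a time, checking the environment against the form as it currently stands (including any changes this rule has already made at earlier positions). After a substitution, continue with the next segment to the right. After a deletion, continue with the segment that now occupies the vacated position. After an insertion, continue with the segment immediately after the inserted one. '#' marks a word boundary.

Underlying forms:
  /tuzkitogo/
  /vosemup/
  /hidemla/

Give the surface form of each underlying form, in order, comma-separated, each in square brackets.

[tustitoho], [vosemup], [hizemla]

/tuzkitogo/:
  Rule 1 Velar Fronting: [tuzkitogo] → [tuztitogo]
  Rule 2 Regressive Voicing Assimilation: [tuztitogo] → [tustitogo]
  Rule 3 Stop Lenition: [tustitogo] → [tustitoho]
/vosemup/:
  Rule 1 Velar Fronting: no change — [vosemup]
  Rule 2 Regressive Voicing Assimilation: no change — [vosemup]
  Rule 3 Stop Lenition: no change — [vosemup]
/hidemla/:
  Rule 1 Velar Fronting: no change — [hidemla]
  Rule 2 Regressive Voicing Assimilation: no change — [hidemla]
  Rule 3 Stop Lenition: [hidemla] → [hizemla]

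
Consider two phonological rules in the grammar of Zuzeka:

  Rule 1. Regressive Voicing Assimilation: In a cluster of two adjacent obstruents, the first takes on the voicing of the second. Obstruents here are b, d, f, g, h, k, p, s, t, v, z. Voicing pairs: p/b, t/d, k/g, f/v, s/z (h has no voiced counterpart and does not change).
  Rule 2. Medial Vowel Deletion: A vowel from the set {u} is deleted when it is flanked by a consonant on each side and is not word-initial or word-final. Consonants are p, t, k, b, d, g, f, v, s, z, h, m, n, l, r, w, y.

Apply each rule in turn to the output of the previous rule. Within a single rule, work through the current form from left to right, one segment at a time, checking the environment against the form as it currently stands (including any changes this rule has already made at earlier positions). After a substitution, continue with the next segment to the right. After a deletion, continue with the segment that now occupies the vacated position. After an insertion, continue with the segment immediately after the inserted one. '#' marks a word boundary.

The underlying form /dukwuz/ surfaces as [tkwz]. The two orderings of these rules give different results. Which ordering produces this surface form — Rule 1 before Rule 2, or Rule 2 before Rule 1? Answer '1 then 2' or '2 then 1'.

2 then 1

Order 1 then 2:
  1 Regressive Voicing Assimilation: no change — [dukwuz]
  2 Medial Vowel Deletion: [dukwuz] → [dkwz]
  result: [dkwz]
Order 2 then 1:
  2 Medial Vowel Deletion: [dukwuz] → [dkwz]
  1 Regressive Voicing Assimilation: [dkwz] → [tkwz]
  result: [tkwz]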